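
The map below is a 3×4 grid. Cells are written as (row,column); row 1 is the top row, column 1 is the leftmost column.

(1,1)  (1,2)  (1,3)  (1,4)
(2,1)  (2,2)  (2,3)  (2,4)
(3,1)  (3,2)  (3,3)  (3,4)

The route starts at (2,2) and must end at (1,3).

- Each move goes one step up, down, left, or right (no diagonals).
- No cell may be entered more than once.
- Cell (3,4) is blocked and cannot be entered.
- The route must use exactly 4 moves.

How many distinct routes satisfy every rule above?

Need simple routes of exactly 4 moves from (2,2) to (1,3) (Manhattan distance 2, so 1 moves are spent on a detour and 1 undoing it).
Enumerating: (2,2) (3,2) (3,3) (2,3) (1,3) | (2,2) (2,1) (1,1) (1,2) (1,3) | (2,2) (2,3) (2,4) (1,4) (1,3).
That gives 3 routes.

3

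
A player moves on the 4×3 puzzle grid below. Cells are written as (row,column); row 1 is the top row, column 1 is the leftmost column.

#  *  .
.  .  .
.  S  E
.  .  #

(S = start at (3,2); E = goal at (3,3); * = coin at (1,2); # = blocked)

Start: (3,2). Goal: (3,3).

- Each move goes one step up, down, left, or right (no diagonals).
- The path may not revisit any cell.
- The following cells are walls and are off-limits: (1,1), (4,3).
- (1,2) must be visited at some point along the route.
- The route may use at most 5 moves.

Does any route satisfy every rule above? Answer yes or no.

yes

One route that works: (3,2) → (2,2) → (1,2) → (1,3) → (2,3) → (3,3).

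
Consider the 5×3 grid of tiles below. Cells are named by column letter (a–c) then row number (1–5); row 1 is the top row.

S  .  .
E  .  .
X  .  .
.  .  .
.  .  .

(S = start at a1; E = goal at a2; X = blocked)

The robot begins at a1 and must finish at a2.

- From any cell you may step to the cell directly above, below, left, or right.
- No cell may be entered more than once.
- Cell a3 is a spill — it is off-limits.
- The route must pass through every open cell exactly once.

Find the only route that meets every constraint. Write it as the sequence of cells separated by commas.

Need to visit all 14 open cells exactly once, starting at a1 and ending at a2.
Route from a1: 2× right (reaching c1), 4× down (reaching c5), 2× left (reaching a5), up to a4, right to b4, 2× up (reaching b2), left to a2 — 13 moves in all.
Check: all 14 open cells covered.

a1, b1, c1, c2, c3, c4, c5, b5, a5, a4, b4, b3, b2, a2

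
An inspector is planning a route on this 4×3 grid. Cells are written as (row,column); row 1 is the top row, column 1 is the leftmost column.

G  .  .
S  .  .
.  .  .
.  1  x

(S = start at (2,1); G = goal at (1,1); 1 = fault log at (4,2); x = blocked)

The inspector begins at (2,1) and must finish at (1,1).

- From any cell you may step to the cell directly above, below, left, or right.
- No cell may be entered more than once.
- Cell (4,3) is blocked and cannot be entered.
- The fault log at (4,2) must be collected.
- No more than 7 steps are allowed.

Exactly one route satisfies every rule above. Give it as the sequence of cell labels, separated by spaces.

(2,1) (3,1) (4,1) (4,2) (3,2) (2,2) (1,2) (1,1)

The 7-move cap with required stops at (4,2) leaves no slack for detours.
Route from (2,1): down 2 to (4,1), right 1 to (4,2), up 3 to (1,2), left 1 to (1,1) — 7 moves in all.
Check: all required cells visited; 7 ≤ 7 moves.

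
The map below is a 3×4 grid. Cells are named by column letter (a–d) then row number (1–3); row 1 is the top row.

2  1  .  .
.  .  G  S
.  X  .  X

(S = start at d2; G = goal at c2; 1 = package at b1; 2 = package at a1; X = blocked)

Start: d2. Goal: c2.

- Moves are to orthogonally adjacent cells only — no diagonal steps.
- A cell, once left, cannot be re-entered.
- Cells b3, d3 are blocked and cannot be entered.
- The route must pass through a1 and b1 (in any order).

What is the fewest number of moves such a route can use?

7

Any route passes through a1 and b1 in some order between d2 and c2. Summing Manhattan distances along each leg and taking the cheapest ordering (d2 → b1 → a1 → c2) gives a lower bound of 3 + 1 + 3 = 7 moves.
A route of 7 moves achieves this: d2 → d1 → c1 → b1 → a1 → a2 → b2 → c2.
Since 7 matches the lower bound, it is optimal.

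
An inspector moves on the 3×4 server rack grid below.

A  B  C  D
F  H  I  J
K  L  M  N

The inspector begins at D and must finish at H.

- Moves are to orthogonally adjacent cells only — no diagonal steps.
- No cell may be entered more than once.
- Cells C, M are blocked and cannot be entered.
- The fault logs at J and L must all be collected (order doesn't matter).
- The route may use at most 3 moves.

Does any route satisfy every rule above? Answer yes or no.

no

Every way from D to L runs through H — but H is where the route must end, so it would be entered once on the way to L and again at the finish.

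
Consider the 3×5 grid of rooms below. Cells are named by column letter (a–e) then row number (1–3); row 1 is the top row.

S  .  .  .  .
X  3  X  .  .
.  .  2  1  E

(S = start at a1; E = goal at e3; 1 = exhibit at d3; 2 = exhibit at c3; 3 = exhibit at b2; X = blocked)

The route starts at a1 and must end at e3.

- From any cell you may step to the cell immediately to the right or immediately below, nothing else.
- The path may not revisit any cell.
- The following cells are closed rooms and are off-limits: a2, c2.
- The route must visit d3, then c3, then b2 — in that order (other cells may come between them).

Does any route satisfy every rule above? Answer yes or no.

no

c3 lies to the left of d3, so going from d3 to c3 would need a leftward move — but moves only go right/down, so d3 cannot be visited before c3.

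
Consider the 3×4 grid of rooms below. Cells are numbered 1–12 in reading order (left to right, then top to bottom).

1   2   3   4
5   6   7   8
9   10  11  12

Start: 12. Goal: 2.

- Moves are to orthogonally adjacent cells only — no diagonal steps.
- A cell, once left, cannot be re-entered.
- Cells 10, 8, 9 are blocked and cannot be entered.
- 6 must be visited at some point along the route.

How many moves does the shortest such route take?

4

Any route passes through 6 somewhere between 12 and 2. Summing Manhattan distances along the two legs (12 → 6 → 2) gives a lower bound of 3 + 1 = 4 moves.
A route of 4 moves achieves this: 12 → 11 → 7 → 6 → 2.
Since 4 matches the lower bound, it is optimal.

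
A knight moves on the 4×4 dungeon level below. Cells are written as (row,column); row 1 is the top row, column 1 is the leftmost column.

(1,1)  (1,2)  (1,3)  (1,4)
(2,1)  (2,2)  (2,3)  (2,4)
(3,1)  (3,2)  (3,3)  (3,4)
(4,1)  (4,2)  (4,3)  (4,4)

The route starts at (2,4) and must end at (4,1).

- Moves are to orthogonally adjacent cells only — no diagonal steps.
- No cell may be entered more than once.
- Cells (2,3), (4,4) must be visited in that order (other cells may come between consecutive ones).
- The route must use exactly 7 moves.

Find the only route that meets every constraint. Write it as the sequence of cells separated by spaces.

(2,4) (2,3) (3,3) (3,4) (4,4) (4,3) (4,2) (4,1)

The waypoints must appear in the order (2,3), (4,4), with no cell reused.
Route from (2,4): left to (2,3), down to (3,3), right to (3,4), down to (4,4), 3× left (reaching (4,1)) — 7 moves in all.
Check: order respected ((2,3) at step 1, (4,4) at step 4); 7 moves as required.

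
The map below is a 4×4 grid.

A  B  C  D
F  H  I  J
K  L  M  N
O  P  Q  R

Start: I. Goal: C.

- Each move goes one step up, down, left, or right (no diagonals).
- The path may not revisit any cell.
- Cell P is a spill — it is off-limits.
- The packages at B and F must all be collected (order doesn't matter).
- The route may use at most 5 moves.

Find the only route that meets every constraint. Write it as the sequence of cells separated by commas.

Any route must reach B and F and still end at C within 5 moves, so the order of the required stops is forced.
Route from I: left 2 to F, up 1 to A, right 2 to C — 5 moves in all.
Check: all required cells visited; 5 ≤ 5 moves.

I, H, F, A, B, C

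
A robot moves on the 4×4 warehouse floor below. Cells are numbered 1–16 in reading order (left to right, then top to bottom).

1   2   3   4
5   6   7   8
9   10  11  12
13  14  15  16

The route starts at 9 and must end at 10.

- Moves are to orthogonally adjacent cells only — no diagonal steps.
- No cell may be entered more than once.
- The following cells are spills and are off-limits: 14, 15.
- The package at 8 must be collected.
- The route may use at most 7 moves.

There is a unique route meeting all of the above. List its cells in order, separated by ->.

9 -> 5 -> 6 -> 7 -> 8 -> 12 -> 11 -> 10

The 7-move cap with required stops at 8 leaves no slack for detours.
Route from 9: up 1 to 5, right 3 to 8, down 1 to 12, left 2 to 10 — 7 moves in all.
Check: all required cells visited; 7 ≤ 7 moves.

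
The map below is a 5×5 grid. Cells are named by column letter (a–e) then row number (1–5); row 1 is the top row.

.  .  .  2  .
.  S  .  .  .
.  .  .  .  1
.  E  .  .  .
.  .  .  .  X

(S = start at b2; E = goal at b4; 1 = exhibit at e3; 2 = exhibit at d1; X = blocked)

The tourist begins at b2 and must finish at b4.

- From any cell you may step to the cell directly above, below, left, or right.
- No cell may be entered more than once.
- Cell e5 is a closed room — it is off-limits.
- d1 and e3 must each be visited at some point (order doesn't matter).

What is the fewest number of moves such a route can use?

10

Any route passes through d1 and e3 in some order between b2 and b4. Summing Manhattan distances along each leg and taking the cheapest ordering (b2 → d1 → e3 → b4) gives a lower bound of 3 + 3 + 4 = 10 moves.
A route of 10 moves achieves this: b2 → b1 → c1 → d1 → d2 → d3 → e3 → e4 → d4 → c4 → b4.
Since 10 matches the lower bound, it is optimal.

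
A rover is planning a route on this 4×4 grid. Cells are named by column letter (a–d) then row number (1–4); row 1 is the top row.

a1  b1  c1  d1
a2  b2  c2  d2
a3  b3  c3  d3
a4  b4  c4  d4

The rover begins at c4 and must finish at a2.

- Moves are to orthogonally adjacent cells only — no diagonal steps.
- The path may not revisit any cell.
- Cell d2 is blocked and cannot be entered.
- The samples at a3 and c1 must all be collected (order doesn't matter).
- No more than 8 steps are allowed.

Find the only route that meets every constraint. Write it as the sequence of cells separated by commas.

The 8-move cap with required stops at a3, c1 leaves no slack for detours.
Route from c4: up 3 to c1, left 1 to b1, down 2 to b3, left 1 to a3, up 1 to a2 — 8 moves in all.
Check: all required cells visited; 8 ≤ 8 moves.

c4, c3, c2, c1, b1, b2, b3, a3, a2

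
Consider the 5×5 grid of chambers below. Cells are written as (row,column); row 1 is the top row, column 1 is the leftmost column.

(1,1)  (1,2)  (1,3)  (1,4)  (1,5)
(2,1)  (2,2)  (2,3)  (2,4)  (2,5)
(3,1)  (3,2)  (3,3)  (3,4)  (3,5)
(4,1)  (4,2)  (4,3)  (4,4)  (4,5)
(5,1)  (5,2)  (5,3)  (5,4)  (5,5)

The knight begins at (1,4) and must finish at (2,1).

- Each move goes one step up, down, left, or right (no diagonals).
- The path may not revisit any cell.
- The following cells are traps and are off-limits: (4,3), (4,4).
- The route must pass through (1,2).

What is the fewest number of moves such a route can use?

Any route passes through (1,2) somewhere between (1,4) and (2,1). Summing Manhattan distances along the two legs ((1,4) → (1,2) → (2,1)) gives a lower bound of 2 + 2 = 4 moves.
A route of 4 moves achieves this: (1,4) → (1,3) → (1,2) → (2,2) → (2,1).
Since 4 matches the lower bound, it is optimal.

4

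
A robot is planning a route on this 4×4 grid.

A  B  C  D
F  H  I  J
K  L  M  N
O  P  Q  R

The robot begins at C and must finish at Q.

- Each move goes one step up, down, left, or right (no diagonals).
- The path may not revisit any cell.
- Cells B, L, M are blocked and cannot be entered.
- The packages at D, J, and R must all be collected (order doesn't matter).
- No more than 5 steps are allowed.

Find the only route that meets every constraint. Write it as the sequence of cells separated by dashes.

Any route must reach D, J, and R and still end at Q within 5 moves, so the order of the required stops is forced.
Route from C: right 1 to D, down 3 to R, left 1 to Q — 5 moves in all.
Check: all required cells visited; 5 ≤ 5 moves.

C - D - J - N - R - Q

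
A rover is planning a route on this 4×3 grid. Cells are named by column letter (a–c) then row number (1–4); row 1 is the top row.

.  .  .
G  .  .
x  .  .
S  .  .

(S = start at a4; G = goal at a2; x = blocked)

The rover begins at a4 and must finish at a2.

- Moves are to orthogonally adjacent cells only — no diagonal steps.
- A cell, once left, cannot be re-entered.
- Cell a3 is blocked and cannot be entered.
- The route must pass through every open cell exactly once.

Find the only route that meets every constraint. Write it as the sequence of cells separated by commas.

a4, b4, c4, c3, b3, b2, c2, c1, b1, a1, a2

Need to visit all 11 open cells exactly once, starting at a4 and ending at a2.
Route from a4: 2× right (reaching c4), up to c3, left to b3, up to b2, right to c2, up to c1, 2× left (reaching a1), down to a2 — 10 moves in all.
Check: all 11 open cells covered.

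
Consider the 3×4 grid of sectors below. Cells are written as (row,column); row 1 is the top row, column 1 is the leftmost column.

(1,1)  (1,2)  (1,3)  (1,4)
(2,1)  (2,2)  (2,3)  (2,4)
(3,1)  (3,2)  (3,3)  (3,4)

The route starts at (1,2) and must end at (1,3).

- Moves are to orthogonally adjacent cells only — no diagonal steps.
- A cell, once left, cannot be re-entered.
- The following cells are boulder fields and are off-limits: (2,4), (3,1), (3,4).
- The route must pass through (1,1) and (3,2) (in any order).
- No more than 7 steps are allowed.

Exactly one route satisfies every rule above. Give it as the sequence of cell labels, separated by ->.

Any route must reach (1,1) and (3,2) and still end at (1,3) within 7 moves, so the order of the required stops is forced.
Route from (1,2): left to (1,1), down to (2,1), right to (2,2), down to (3,2), right to (3,3), 2× up (reaching (1,3)) — 7 moves in all.
Check: all required cells visited; 7 ≤ 7 moves.

(1,2) -> (1,1) -> (2,1) -> (2,2) -> (3,2) -> (3,3) -> (2,3) -> (1,3)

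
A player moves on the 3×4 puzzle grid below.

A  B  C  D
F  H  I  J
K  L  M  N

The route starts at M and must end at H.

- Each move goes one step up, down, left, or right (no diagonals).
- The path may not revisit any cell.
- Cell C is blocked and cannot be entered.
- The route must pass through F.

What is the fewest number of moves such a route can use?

Any route passes through F somewhere between M and H. Summing Manhattan distances along the two legs (M → F → H) gives a lower bound of 3 + 1 = 4 moves.
A route of 4 moves achieves this: M → L → K → F → H.
Since 4 matches the lower bound, it is optimal.

4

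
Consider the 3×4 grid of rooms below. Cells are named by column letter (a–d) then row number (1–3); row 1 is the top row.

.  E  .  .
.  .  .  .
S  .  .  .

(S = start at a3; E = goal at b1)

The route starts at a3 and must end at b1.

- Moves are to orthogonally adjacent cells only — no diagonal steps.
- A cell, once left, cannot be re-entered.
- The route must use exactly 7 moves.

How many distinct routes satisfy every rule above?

Need simple routes of exactly 7 moves from a3 to b1 (Manhattan distance 3, so 2 moves are spent on a detour and 2 undoing it).
Enumerating: a3 a2 b2 b3 c3 c2 c1 b1 | a3 a2 b2 c2 d2 d1 c1 b1 | a3 b3 b2 c2 d2 d1 c1 b1 | a3 b3 c3 c2 b2 a2 a1 b1 | a3 b3 c3 c2 d2 d1 c1 b1 | a3 b3 c3 d3 d2 d1 c1 b1 | a3 b3 c3 d3 d2 c2 c1 b1 | a3 b3 c3 d3 d2 c2 b2 b1.
That gives 8 routes.

8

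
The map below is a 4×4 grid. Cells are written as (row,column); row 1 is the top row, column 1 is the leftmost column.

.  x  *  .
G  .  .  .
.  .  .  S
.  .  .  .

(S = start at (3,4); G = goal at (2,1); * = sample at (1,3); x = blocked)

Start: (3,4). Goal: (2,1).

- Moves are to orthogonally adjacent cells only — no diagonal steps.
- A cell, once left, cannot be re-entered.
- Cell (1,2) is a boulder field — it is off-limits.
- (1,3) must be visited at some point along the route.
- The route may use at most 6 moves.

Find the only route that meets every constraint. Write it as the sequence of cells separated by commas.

The budget equals the shortest possible length, so every move has to be on a shortest route through the required cells.
Route from (3,4): 2× up (reaching (1,4)), left to (1,3), down to (2,3), 2× left (reaching (2,1)) — 6 moves in all.
Check: all required cells visited; 6 ≤ 6 moves.

(3,4), (2,4), (1,4), (1,3), (2,3), (2,2), (2,1)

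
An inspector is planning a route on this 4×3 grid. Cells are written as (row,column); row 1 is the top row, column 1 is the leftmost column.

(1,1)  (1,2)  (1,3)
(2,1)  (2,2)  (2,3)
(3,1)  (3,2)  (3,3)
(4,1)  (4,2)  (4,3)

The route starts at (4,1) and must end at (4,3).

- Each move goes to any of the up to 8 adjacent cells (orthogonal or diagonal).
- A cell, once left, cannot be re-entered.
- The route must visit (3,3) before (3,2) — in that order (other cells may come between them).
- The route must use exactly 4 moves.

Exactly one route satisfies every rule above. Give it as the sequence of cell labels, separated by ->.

The waypoints must appear in the order (3,3), (3,2), with no cell reused.
Route from (4,1): right 1 to (4,2), up-right 1 to (3,3), left 1 to (3,2), down-right 1 to (4,3) — 4 moves in all.
Check: order respected ((3,3) at step 2, (3,2) at step 3); 4 moves as required.

(4,1) -> (4,2) -> (3,3) -> (3,2) -> (4,3)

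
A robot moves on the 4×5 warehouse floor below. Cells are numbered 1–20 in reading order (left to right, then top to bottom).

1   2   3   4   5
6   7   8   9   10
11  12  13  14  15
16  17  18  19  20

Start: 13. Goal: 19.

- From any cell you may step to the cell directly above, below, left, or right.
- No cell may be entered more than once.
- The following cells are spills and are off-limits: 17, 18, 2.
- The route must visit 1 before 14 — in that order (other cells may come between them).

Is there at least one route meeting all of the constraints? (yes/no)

1 must be visited but has only one open neighbour (6), and it is neither the start nor the goal — the route would have to enter and leave through 6, re-entering it.

no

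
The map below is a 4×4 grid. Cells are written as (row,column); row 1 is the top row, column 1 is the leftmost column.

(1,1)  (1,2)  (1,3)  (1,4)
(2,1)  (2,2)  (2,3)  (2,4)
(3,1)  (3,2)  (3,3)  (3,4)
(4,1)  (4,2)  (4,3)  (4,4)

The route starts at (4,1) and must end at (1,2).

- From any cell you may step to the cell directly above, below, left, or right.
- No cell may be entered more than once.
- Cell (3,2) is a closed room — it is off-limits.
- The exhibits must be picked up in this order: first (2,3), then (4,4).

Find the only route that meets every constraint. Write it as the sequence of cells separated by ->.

The waypoints must appear in the order (2,3), (4,4), with no cell reused.
Route from (4,1): up 2 to (2,1), right 2 to (2,3), down 2 to (4,3), right 1 to (4,4), up 3 to (1,4), left 2 to (1,2) — 12 moves in all.
Check: order respected ((2,3) at step 4, (4,4) at step 7).

(4,1) -> (3,1) -> (2,1) -> (2,2) -> (2,3) -> (3,3) -> (4,3) -> (4,4) -> (3,4) -> (2,4) -> (1,4) -> (1,3) -> (1,2)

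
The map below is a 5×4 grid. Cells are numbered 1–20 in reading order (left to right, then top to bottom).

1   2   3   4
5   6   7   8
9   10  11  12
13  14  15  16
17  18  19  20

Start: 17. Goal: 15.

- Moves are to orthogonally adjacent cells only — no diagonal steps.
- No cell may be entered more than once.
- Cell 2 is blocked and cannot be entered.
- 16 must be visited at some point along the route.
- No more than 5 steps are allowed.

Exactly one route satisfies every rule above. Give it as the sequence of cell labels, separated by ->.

The budget equals the shortest possible length, so every move has to be on a shortest route through the required cells.
Route from 17: right 3 to 20, up 1 to 16, left 1 to 15 — 5 moves in all.
Check: all required cells visited; 5 ≤ 5 moves.

17 -> 18 -> 19 -> 20 -> 16 -> 15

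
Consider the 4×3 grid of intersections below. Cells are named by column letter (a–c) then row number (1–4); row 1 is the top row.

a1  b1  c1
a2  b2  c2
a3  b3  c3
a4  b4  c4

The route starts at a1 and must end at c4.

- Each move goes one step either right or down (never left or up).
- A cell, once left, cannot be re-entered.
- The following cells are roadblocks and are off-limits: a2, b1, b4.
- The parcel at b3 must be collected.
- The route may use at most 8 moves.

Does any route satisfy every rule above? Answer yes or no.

no

Every right/down route from a1 to b3 runs into a blocked cell, so that leg cannot be completed.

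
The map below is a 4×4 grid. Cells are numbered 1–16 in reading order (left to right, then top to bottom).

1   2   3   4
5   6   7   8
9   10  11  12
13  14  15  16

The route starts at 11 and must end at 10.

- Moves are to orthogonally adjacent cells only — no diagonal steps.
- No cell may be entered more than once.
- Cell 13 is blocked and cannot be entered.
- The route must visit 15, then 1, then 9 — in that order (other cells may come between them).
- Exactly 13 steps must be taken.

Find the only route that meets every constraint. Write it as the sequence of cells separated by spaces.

11 15 16 12 8 4 3 7 6 2 1 5 9 10

The waypoints must appear in the order 15, 1, 9, with no cell reused.
Route from 11: down to 15, right to 16, 3× up (reaching 4), left to 3, down to 7, left to 6, up to 2, left to 1, 2× down (reaching 9), right to 10 — 13 moves in all.
Check: order respected (15 at step 1, 1 at step 10, 9 at step 12); 13 moves as required.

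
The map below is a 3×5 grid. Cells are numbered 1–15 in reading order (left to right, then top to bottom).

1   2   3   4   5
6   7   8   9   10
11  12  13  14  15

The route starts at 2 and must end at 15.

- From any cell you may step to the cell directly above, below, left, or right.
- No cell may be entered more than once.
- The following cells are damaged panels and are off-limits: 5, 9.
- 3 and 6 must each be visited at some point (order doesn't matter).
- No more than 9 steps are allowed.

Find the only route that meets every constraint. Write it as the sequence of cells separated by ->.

The 9-move cap with required stops at 3, 6 leaves no slack for detours.
Route from 2: right 1 to 3, down 1 to 8, left 2 to 6, down 1 to 11, right 4 to 15 — 9 moves in all.
Check: all required cells visited; 9 ≤ 9 moves.

2 -> 3 -> 8 -> 7 -> 6 -> 11 -> 12 -> 13 -> 14 -> 15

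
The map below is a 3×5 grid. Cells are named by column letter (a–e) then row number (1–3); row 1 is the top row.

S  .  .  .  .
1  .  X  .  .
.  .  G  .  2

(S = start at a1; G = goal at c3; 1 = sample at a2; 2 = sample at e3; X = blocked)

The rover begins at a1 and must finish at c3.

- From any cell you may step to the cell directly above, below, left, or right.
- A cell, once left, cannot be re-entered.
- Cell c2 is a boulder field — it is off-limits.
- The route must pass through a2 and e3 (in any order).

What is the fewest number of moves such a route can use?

10

Any route passes through a2 and e3 in some order between a1 and c3. Summing Manhattan distances along each leg and taking the cheapest ordering (a1 → a2 → e3 → c3) gives a lower bound of 1 + 5 + 2 = 8 moves.
The shortest route satisfying every rule uses 10 moves: a1 → a2 → b2 → b1 → c1 → d1 → d2 → e2 → e3 → d3 → c3.
The no-revisit rule (legs can't share cells) pushes the minimum above the 8-move bound; an exhaustive check rules out every length from 8 to 9, leaving 10 as the minimum.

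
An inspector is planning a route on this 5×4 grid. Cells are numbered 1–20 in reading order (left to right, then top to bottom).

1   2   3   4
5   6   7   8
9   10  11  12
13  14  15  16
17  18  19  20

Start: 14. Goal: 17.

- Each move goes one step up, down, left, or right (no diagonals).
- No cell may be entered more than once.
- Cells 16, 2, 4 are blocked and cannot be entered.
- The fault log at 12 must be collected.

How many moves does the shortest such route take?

10

Any route passes through 12 somewhere between 14 and 17. Summing Manhattan distances along the two legs (14 → 12 → 17) gives a lower bound of 3 + 5 = 8 moves.
The shortest route satisfying every rule uses 10 moves: 14 → 10 → 6 → 7 → 8 → 12 → 11 → 15 → 19 → 18 → 17.
The bound of 8 isn't tight here; checking systematically, no route of length 8 through 9 satisfies every constraint, so 10 is the minimum.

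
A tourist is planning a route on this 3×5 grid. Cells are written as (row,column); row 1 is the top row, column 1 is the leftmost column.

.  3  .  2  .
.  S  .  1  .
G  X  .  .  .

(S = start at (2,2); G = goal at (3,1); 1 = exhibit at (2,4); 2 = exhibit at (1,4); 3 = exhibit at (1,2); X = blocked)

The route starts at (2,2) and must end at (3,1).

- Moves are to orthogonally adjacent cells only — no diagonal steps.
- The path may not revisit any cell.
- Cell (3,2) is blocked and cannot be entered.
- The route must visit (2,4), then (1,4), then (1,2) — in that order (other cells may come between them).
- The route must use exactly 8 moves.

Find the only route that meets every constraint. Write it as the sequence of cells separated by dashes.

The waypoints must appear in the order (2,4), (1,4), (1,2), with no cell reused.
Route from (2,2): right 2 to (2,4), up 1 to (1,4), left 3 to (1,1), down 2 to (3,1) — 8 moves in all.
Check: order respected (1 at step 2, 2 at step 3, 3 at step 5); 8 moves as required.

(2,2) - (2,3) - (2,4) - (1,4) - (1,3) - (1,2) - (1,1) - (2,1) - (3,1)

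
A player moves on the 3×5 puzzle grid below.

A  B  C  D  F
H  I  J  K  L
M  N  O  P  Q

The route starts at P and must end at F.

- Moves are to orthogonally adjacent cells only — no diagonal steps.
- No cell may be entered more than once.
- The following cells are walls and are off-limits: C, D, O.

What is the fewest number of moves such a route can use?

3

The Manhattan distance from P to F is |3−1| + |4−5| = 3, so at least 3 moves are needed.
A route of 3 moves achieves this: P → K → L → F.
Since 3 matches the lower bound, it is optimal.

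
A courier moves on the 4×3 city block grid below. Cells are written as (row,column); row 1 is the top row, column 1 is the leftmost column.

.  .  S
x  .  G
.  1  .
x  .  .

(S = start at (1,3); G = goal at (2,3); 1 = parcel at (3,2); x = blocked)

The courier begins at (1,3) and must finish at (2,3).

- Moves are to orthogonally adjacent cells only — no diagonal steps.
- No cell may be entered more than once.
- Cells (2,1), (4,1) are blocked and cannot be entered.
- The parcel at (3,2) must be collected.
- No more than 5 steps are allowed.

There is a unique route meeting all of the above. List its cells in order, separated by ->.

(1,3) -> (1,2) -> (2,2) -> (3,2) -> (3,3) -> (2,3)

The 5-move cap with required stops at (3,2) leaves no slack for detours.
Route from (1,3): left to (1,2), 2× down (reaching (3,2)), right to (3,3), up to (2,3) — 5 moves in all.
Check: all required cells visited; 5 ≤ 5 moves.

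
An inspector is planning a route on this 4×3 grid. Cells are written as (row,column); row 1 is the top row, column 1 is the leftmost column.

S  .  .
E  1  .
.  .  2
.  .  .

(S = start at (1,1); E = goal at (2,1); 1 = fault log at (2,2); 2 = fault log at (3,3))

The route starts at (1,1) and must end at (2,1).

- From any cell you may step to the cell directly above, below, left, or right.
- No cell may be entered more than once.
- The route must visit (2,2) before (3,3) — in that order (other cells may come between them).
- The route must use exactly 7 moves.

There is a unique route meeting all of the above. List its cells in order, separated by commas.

The waypoints must appear in the order (2,2), (3,3), with no cell reused.
Route from (1,1): right 1 to (1,2), down 1 to (2,2), right 1 to (2,3), down 1 to (3,3), left 2 to (3,1), up 1 to (2,1) — 7 moves in all.
Check: order respected (1 at step 2, 2 at step 4); 7 moves as required.

(1,1), (1,2), (2,2), (2,3), (3,3), (3,2), (3,1), (2,1)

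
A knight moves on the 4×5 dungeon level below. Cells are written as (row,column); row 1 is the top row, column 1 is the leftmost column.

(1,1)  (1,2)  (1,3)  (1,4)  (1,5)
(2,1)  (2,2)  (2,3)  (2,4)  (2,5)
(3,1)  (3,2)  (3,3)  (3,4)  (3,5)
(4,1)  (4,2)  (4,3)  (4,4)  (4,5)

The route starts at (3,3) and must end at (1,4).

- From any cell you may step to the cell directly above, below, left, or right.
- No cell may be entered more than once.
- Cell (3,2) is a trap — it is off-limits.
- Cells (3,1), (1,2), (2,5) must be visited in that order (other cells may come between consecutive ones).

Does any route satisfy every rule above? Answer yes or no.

yes

One route that works: (3,3) → (4,3) → (4,2) → (4,1) → (3,1) → (2,1) → (1,1) → (1,2) → (2,2) → (2,3) → (2,4) → (2,5) → (1,5) → (1,4).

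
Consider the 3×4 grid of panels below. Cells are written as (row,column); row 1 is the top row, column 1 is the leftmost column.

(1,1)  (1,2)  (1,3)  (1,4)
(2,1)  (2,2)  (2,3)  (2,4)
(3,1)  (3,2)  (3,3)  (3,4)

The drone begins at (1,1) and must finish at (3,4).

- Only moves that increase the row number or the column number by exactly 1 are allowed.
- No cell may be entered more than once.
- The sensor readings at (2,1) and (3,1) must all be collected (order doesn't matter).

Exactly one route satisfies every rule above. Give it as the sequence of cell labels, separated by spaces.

(1,1) (2,1) (3,1) (3,2) (3,3) (3,4)

Moves only go right or down, so the column and row indices never decrease.
Route from (1,1): down 2 to (3,1), right 3 to (3,4) — 5 moves in all.
Check: all required cells visited.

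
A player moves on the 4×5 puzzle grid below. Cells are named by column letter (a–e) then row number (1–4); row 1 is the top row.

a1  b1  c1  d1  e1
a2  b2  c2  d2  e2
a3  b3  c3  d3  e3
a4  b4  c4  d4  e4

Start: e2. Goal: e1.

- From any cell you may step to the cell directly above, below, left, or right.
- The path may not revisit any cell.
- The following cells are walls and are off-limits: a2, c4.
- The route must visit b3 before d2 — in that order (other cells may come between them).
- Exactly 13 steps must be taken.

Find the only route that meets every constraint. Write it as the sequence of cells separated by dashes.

e2 - e3 - e4 - d4 - d3 - c3 - b3 - b2 - b1 - c1 - c2 - d2 - d1 - e1

The waypoints must appear in the order b3, d2, with no cell reused.
Route from e2: down 2 to e4, left 1 to d4, up 1 to d3, left 2 to b3, up 2 to b1, right 1 to c1, down 1 to c2, right 1 to d2, up 1 to d1, right 1 to e1 — 13 moves in all.
Check: order respected (b3 at step 6, d2 at step 11); 13 moves as required.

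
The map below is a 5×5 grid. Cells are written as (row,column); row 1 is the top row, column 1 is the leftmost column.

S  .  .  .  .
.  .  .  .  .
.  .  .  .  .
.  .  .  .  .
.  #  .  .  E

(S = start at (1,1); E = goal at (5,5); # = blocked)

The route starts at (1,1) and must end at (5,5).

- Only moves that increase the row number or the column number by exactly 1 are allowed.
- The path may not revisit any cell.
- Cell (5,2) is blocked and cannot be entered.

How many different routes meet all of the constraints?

A right/down-only route from (1,1) to (5,5) makes exactly 4 down-moves and 4 right-moves in some order.
With no other constraints that would be C(8,4) = 70 routes.
Subtract routes through each blocked cell (inclusion–exclusion for overlaps): − through (5,2): 5 → 65.
That gives 65 routes.

65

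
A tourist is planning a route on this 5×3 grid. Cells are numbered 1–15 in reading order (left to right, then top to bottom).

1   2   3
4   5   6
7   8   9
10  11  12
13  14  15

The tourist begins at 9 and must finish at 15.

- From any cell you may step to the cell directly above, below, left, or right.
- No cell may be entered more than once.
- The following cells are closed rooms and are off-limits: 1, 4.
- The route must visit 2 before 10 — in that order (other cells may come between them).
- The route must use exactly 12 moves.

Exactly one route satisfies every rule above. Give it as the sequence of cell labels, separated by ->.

The waypoints must appear in the order 2, 10, with no cell reused.
Route from 9: 2× up (reaching 3), left to 2, 2× down (reaching 8), left to 7, 2× down (reaching 13), right to 14, up to 11, right to 12, down to 15 — 12 moves in all.
Check: order respected (2 at step 3, 10 at step 7); 12 moves as required.

9 -> 6 -> 3 -> 2 -> 5 -> 8 -> 7 -> 10 -> 13 -> 14 -> 11 -> 12 -> 15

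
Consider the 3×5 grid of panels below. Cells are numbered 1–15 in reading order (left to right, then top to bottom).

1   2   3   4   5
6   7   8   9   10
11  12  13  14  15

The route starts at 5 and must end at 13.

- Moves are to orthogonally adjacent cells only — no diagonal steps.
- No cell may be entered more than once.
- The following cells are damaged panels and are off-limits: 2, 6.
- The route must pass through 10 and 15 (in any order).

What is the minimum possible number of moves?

Any route passes through 10 and 15 in some order between 5 and 13. Summing Manhattan distances along each leg and taking the cheapest ordering (5 → 10 → 15 → 13) gives a lower bound of 1 + 1 + 2 = 4 moves.
A route of 4 moves achieves this: 5 → 10 → 15 → 14 → 13.
Since 4 matches the lower bound, it is optimal.

4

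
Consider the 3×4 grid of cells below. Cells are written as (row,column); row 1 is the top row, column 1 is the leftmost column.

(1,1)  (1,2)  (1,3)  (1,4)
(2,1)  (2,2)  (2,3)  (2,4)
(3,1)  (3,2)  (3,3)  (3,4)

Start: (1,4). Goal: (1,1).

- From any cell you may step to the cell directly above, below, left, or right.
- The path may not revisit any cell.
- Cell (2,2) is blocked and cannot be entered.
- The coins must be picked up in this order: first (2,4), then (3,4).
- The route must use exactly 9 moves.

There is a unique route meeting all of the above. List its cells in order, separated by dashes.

The waypoints must appear in the order (2,4), (3,4), with no cell reused.
Route from (1,4): left to (1,3), down to (2,3), right to (2,4), down to (3,4), 3× left (reaching (3,1)), 2× up (reaching (1,1)) — 9 moves in all.
Check: order respected ((2,4) at step 3, (3,4) at step 4); 9 moves as required.

(1,4) - (1,3) - (2,3) - (2,4) - (3,4) - (3,3) - (3,2) - (3,1) - (2,1) - (1,1)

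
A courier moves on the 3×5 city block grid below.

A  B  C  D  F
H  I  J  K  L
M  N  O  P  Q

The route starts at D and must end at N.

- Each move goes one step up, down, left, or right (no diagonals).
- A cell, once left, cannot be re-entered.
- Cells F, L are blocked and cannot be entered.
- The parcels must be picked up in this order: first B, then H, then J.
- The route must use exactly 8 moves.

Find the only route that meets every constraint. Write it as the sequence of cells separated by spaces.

The waypoints must appear in the order B, H, J, with no cell reused.
Route from D: 3× left (reaching A), down to H, 2× right (reaching J), down to O, left to N — 8 moves in all.
Check: order respected (B at step 2, H at step 4, J at step 6); 8 moves as required.

D C B A H I J O N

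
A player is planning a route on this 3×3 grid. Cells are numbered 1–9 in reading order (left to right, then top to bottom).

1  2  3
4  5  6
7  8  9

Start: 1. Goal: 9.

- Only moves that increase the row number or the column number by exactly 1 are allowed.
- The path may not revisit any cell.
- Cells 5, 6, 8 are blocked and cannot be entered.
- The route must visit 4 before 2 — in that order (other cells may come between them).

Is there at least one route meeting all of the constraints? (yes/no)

2 lies above 4, so going from 4 to 2 would need an upward move — but moves only go right/down, so 4 cannot be visited before 2.

no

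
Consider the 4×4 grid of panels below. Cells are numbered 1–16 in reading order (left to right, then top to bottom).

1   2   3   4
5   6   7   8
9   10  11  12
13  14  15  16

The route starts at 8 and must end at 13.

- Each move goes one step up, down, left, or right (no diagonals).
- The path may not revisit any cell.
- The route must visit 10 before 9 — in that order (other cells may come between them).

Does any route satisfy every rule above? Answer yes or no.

yes

One route that works: 8 → 12 → 11 → 10 → 9 → 13.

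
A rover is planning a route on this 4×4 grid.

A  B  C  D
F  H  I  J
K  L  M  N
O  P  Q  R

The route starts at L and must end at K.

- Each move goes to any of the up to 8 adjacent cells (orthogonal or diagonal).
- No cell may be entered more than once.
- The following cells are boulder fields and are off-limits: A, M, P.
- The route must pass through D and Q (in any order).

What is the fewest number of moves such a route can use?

Any route passes through D and Q in some order between L and K. Summing Chebyshev distances along each leg and taking the cheapest ordering (L → D → Q → K) gives a lower bound of 2 + 3 + 2 = 7 moves.
A route of 7 moves achieves this: L → Q → N → I → D → C → H → K.
Since 7 matches the lower bound, it is optimal.

7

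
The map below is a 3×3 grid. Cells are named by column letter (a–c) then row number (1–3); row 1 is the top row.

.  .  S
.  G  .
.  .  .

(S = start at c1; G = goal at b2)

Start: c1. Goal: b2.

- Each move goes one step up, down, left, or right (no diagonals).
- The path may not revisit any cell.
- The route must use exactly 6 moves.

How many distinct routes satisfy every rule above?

2

Need simple routes of exactly 6 moves from c1 to b2 (Manhattan distance 2, so 2 moves are spent on a detour and 2 undoing it).
Enumerating: c1 c2 c3 b3 a3 a2 b2 | c1 b1 a1 a2 a3 b3 b2.
That gives 2 routes.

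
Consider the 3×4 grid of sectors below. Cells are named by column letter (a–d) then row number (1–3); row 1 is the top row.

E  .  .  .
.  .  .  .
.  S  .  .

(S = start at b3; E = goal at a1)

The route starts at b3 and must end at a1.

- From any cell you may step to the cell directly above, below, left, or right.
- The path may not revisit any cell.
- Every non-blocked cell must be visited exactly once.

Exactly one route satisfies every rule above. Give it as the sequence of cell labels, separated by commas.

Need to visit all 12 open cells exactly once, starting at b3 and ending at a1.
Cell d3 has only two open neighbours (d2 and c3), so the path must pass straight through it: one of those is the cell it's entered from and the other is where it exits.
Route from b3: left to a3, up to a2, 2× right (reaching c2), down to c3, right to d3, 2× up (reaching d1), 3× left (reaching a1) — 11 moves in all.
Check: all 12 open cells covered.

b3, a3, a2, b2, c2, c3, d3, d2, d1, c1, b1, a1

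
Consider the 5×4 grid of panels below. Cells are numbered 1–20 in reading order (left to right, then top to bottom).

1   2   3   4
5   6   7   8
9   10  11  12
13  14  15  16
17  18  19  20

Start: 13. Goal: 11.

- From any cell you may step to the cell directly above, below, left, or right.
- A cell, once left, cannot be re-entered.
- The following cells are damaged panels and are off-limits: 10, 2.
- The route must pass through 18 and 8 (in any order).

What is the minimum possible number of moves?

Any route passes through 18 and 8 in some order between 13 and 11. Summing Manhattan distances along each leg and taking the cheapest ordering (13 → 18 → 8 → 11) gives a lower bound of 2 + 5 + 2 = 9 moves.
A route of 9 moves achieves this: 13 → 17 → 18 → 14 → 15 → 16 → 12 → 8 → 7 → 11.
Since 9 matches the lower bound, it is optimal.

9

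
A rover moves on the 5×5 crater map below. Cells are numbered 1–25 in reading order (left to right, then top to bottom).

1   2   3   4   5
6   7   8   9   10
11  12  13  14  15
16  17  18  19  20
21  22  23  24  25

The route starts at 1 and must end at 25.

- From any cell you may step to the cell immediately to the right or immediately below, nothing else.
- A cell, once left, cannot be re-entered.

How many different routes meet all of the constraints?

70

A right/down-only route from 1 to 25 makes exactly 4 down-moves and 4 right-moves in some order.
With no other constraints that would be C(8,4) = 70 routes.
That gives 70 routes.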